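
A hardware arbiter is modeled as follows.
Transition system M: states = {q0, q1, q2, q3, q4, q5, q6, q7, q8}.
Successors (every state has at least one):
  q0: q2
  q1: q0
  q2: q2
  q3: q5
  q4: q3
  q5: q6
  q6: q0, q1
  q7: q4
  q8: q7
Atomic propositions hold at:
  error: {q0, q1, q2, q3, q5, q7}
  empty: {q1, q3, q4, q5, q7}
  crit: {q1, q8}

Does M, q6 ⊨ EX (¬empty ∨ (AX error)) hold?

Yes

Sat(¬empty) = {q0, q2, q6, q8}
Sat(AX error) = {s : every successor in {q0, q1, q2, q3, q5, q7}} = {q0, q1, q2, q3, q4, q6, q8}
Sat(¬empty ∨ (AX error)) = {q0, q1, q2, q3, q4, q6, q8}
Sat(EX (¬empty ∨ (AX error))) = {s : some successor in {q0, q1, q2, q3, q4, q6, q8}} = {q0, q1, q2, q4, q5, q6, q7}
q6 ∈ Sat(EX (¬empty ∨ (AX error))) = {q0, q1, q2, q4, q5, q6, q7}, so the formula holds at q6.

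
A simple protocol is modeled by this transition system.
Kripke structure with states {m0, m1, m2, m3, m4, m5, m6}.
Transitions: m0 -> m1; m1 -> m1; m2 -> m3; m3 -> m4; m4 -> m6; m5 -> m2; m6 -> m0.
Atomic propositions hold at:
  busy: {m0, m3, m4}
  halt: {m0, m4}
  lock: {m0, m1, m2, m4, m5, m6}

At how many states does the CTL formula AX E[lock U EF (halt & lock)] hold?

Sat(halt & lock) = {m0, m4}
EF (halt & lock): least fixpoint, start Z0 = {m0, m4}, add states with some successor in Z. Z1 = {m0, m3, m4, m6}; Z2 = {m0, m2, m3, m4, m6}; Z3 = {m0, m2, m3, m4, m5, m6}; fixed.
Sat(EF (halt & lock)) = {m0, m2, m3, m4, m5, m6}
E[lock U EF (halt & lock)]: least fixpoint, start Z0 = Sat(EF (halt & lock)) = {m0, m2, m3, m4, m5, m6}, add states in Sat(lock) with some successor in Z. Already a fixed point.
Sat(E[lock U EF (halt & lock)]) = {m0, m2, m3, m4, m5, m6}
Sat(AX E[lock U EF (halt & lock)]) = {s : every successor in {m0, m2, m3, m4, m5, m6}} = {m2, m3, m4, m5, m6}
|Sat(AX E[lock U EF (halt & lock)])| = |{m2, m3, m4, m5, m6}| = 5.

5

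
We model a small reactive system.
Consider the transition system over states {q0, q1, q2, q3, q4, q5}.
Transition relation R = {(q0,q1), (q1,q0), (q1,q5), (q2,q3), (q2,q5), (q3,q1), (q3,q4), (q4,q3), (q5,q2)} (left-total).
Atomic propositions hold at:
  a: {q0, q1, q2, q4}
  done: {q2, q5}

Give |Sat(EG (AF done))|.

2

AF done: least fixpoint, start Z0 = {q2, q5}, add states with every successor in Z. Already a fixed point.
Sat(AF done) = {q2, q5}
EG (AF done): greatest fixpoint, start Z0 = {q2, q5}, keep only states in Sat with some successor in Z. Already a fixed point.
Sat(EG (AF done)) = {q2, q5}
|Sat(EG (AF done))| = |{q2, q5}| = 2.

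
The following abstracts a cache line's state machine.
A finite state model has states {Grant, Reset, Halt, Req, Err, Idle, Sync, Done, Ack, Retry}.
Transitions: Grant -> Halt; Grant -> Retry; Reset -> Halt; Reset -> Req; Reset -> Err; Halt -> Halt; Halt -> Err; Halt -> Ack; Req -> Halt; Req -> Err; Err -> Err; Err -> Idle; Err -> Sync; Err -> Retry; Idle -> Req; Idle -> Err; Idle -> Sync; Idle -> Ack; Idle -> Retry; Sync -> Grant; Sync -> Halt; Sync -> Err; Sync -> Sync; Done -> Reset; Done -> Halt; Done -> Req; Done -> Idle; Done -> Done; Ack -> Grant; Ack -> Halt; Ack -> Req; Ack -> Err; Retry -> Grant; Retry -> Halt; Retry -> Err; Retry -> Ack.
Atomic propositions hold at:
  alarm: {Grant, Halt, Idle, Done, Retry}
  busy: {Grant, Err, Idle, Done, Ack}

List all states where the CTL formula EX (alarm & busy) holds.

Sat(alarm & busy) = {Grant, Idle, Done}
Sat(EX (alarm & busy)) = {s : some successor in {Grant, Idle, Done}} = {Err, Sync, Done, Ack, Retry}

{Err, Sync, Done, Ack, Retry}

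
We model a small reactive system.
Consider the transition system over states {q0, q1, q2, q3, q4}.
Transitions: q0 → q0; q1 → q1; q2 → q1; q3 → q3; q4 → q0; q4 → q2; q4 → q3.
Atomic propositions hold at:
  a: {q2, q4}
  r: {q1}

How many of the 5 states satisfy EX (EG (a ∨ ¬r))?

Sat(¬r) = {q0, q2, q3, q4}
Sat(a ∨ ¬r) = {q0, q2, q3, q4}
EG (a ∨ ¬r): greatest fixpoint, start Z0 = {q0, q2, q3, q4}, keep only states in Sat with some successor in Z. Z1 = {q0, q3, q4}; fixed.
Sat(EG (a ∨ ¬r)) = {q0, q3, q4}
Sat(EX (EG (a ∨ ¬r))) = {s : some successor in {q0, q3, q4}} = {q0, q3, q4}
|Sat(EX (EG (a ∨ ¬r)))| = |{q0, q3, q4}| = 3.

3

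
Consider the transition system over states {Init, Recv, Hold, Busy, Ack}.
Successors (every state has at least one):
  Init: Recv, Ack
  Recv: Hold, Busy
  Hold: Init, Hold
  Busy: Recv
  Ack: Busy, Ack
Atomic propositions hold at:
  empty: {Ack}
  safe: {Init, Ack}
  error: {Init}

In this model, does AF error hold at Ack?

AF error: least fixpoint, start Z0 = {Init}, add states with every successor in Z. Already a fixed point.
Sat(AF error) = {Init}
Ack ∉ Sat(AF error) = {Init}, so the formula does not hold at Ack.

No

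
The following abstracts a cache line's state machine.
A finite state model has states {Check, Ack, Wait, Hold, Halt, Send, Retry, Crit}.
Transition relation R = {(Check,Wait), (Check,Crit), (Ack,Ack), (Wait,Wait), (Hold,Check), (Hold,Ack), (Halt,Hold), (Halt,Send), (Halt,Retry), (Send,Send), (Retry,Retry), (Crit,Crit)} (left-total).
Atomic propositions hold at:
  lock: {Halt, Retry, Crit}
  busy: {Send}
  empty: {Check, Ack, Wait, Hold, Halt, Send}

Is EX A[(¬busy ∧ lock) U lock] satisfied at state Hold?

Sat(¬busy) = {Check, Ack, Wait, Hold, Halt, Retry, Crit}
Sat(¬busy ∧ lock) = {Halt, Retry, Crit}
A[(¬busy ∧ lock) U lock]: least fixpoint, start Z0 = Sat(lock) = {Halt, Retry, Crit}, add states in Sat(¬busy ∧ lock) with every successor in Z. Already a fixed point.
Sat(A[(¬busy ∧ lock) U lock]) = {Halt, Retry, Crit}
Sat(EX A[(¬busy ∧ lock) U lock]) = {s : some successor in {Halt, Retry, Crit}} = {Check, Halt, Retry, Crit}
Hold ∉ Sat(EX A[(¬busy ∧ lock) U lock]) = {Check, Halt, Retry, Crit}, so the formula does not hold at Hold.

No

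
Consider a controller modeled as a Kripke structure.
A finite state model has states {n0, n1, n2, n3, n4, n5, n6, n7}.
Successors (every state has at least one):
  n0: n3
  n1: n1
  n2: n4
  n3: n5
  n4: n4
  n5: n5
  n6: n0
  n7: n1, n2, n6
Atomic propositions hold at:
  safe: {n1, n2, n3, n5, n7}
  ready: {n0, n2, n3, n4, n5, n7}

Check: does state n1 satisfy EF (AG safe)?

AG safe: greatest fixpoint, start Z0 = {n1, n2, n3, n5, n7}, keep only states in Sat with every successor in Z. Z1 = {n1, n3, n5}; fixed.
Sat(AG safe) = {n1, n3, n5}
EF (AG safe): least fixpoint, start Z0 = {n1, n3, n5}, add states with some successor in Z. Z1 = {n0, n1, n3, n5, n7}; Z2 = {n0, n1, n3, n5, n6, n7}; fixed.
Sat(EF (AG safe)) = {n0, n1, n3, n5, n6, n7}
n1 ∈ Sat(EF (AG safe)) = {n0, n1, n3, n5, n6, n7}, so the formula holds at n1.

Yes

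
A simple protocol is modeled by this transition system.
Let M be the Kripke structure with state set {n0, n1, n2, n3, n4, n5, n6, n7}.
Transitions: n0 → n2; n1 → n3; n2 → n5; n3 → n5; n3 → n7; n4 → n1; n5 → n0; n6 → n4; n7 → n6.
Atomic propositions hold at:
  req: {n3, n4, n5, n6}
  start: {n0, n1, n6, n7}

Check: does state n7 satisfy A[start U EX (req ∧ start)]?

Sat(req ∧ start) = {n6}
Sat(EX (req ∧ start)) = {s : some successor in {n6}} = {n7}
A[start U EX (req ∧ start)]: least fixpoint, start Z0 = Sat(EX (req ∧ start)) = {n7}, add states in Sat(start) with every successor in Z. Already a fixed point.
Sat(A[start U EX (req ∧ start)]) = {n7}
n7 ∈ Sat(A[start U EX (req ∧ start)]) = {n7}, so the formula holds at n7.

Yes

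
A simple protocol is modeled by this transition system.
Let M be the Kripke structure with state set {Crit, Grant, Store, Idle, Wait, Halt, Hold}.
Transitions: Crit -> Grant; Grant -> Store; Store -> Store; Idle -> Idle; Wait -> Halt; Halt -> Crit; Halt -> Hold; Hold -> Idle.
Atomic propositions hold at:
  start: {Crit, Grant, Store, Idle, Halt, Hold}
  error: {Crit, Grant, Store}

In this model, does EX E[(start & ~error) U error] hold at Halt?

Sat(~error) = {Idle, Wait, Halt, Hold}
Sat(start & ~error) = {Idle, Halt, Hold}
E[(start & ~error) U error]: least fixpoint, start Z0 = Sat(error) = {Crit, Grant, Store}, add states in Sat(start & ~error) with some successor in Z. Z1 = {Crit, Grant, Store, Halt}; fixed.
Sat(E[(start & ~error) U error]) = {Crit, Grant, Store, Halt}
Sat(EX E[(start & ~error) U error]) = {s : some successor in {Crit, Grant, Store, Halt}} = {Crit, Grant, Store, Wait, Halt}
Halt ∈ Sat(EX E[(start & ~error) U error]) = {Crit, Grant, Store, Wait, Halt}, so the formula holds at Halt.

Yes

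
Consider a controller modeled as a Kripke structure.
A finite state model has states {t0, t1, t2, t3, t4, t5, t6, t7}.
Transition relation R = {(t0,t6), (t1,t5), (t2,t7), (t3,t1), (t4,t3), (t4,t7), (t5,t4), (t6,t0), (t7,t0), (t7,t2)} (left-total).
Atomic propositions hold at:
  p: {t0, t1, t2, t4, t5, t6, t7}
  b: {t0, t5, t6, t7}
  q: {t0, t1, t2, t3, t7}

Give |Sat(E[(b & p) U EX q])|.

Sat(b & p) = {t0, t5, t6, t7}
Sat(EX q) = {s : some successor in {t0, t1, t2, t3, t7}} = {t2, t3, t4, t6, t7}
E[(b & p) U EX q]: least fixpoint, start Z0 = Sat(EX q) = {t2, t3, t4, t6, t7}, add states in Sat(b & p) with some successor in Z. Z1 = {t0, t2, t3, t4, t5, t6, t7}; fixed.
Sat(E[(b & p) U EX q]) = {t0, t2, t3, t4, t5, t6, t7}
|Sat(E[(b & p) U EX q])| = |{t0, t2, t3, t4, t5, t6, t7}| = 7.

7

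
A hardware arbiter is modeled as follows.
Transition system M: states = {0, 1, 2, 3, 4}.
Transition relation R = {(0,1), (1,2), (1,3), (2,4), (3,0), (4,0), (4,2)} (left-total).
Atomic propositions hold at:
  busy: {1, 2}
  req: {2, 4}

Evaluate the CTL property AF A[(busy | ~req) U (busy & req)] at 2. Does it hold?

Sat(~req) = {0, 1, 3}
Sat(busy | ~req) = {0, 1, 2, 3}
Sat(busy & req) = {2}
A[(busy | ~req) U (busy & req)]: least fixpoint, start Z0 = Sat((busy & req)) = {2}, add states in Sat(busy | ~req) with every successor in Z. Already a fixed point.
Sat(A[(busy | ~req) U (busy & req)]) = {2}
AF A[(busy | ~req) U (busy & req)]: least fixpoint, start Z0 = {2}, add states with every successor in Z. Already a fixed point.
Sat(AF A[(busy | ~req) U (busy & req)]) = {2}
2 ∈ Sat(AF A[(busy | ~req) U (busy & req)]) = {2}, so the formula holds at 2.

Yes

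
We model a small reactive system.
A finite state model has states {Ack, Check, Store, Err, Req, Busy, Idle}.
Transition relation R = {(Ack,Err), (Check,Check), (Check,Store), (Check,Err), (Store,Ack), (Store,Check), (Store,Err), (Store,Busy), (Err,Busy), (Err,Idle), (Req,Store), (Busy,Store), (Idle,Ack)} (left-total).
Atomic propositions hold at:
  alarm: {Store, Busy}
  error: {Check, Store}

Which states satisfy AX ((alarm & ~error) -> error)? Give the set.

Sat(~error) = {Ack, Err, Req, Busy, Idle}
Sat(alarm & ~error) = {Busy}
Sat((alarm & ~error) -> error) = {Ack, Check, Store, Err, Req, Idle}
Sat(AX ((alarm & ~error) -> error)) = {s : every successor in {Ack, Check, Store, Err, Req, Idle}} = {Ack, Check, Req, Busy, Idle}

{Ack, Check, Req, Busy, Idle}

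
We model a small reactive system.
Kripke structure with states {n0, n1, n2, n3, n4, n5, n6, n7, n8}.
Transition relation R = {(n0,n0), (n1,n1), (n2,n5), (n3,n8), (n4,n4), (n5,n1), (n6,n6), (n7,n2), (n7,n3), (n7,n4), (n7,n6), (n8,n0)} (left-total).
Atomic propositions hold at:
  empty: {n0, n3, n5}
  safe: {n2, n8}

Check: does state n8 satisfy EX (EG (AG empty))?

AG empty: greatest fixpoint, start Z0 = {n0, n3, n5}, keep only states in Sat with every successor in Z. Z1 = {n0}; fixed.
Sat(AG empty) = {n0}
EG (AG empty): greatest fixpoint, start Z0 = {n0}, keep only states in Sat with some successor in Z. Already a fixed point.
Sat(EG (AG empty)) = {n0}
Sat(EX (EG (AG empty))) = {s : some successor in {n0}} = {n0, n8}
n8 ∈ Sat(EX (EG (AG empty))) = {n0, n8}, so the formula holds at n8.

Yes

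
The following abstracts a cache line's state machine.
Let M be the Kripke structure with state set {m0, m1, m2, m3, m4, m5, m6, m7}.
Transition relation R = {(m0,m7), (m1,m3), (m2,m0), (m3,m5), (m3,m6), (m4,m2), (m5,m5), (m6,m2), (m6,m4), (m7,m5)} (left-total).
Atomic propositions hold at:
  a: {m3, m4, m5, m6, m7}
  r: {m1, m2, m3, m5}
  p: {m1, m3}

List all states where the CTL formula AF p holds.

{m1, m3}

AF p: least fixpoint, start Z0 = {m1, m3}, add states with every successor in Z. Already a fixed point.
Sat(AF p) = {m1, m3}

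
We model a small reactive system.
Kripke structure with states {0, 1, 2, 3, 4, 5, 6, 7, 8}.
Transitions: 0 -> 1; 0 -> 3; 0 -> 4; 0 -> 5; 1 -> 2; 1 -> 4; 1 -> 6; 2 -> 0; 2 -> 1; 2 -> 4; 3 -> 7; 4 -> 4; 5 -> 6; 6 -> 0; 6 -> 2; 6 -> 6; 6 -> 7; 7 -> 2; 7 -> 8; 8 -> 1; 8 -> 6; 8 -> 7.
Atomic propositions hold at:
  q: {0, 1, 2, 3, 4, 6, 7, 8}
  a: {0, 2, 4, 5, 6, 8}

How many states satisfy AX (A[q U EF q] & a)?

EF q: least fixpoint, start Z0 = {0, 1, 2, 3, 4, 6, 7, 8}, add states with some successor in Z. Z1 = {0, 1, 2, 3, 4, 5, 6, 7, 8}; fixed.
Sat(EF q) = {0, 1, 2, 3, 4, 5, 6, 7, 8}
A[q U EF q]: least fixpoint, start Z0 = Sat(EF q) = {0, 1, 2, 3, 4, 5, 6, 7, 8}, add states in Sat(q) with every successor in Z. Already a fixed point.
Sat(A[q U EF q]) = {0, 1, 2, 3, 4, 5, 6, 7, 8}
Sat(A[q U EF q] & a) = {0, 2, 4, 5, 6, 8}
Sat(AX (A[q U EF q] & a)) = {s : every successor in {0, 2, 4, 5, 6, 8}} = {1, 4, 5, 7}
|Sat(AX (A[q U EF q] & a))| = |{1, 4, 5, 7}| = 4.

4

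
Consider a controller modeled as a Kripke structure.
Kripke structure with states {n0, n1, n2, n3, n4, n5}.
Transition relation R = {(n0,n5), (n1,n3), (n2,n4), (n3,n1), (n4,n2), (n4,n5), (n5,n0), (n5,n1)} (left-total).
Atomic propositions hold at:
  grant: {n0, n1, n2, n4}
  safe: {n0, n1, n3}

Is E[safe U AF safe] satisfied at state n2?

No

AF safe: least fixpoint, start Z0 = {n0, n1, n3}, add states with every successor in Z. Z1 = {n0, n1, n3, n5}; fixed.
Sat(AF safe) = {n0, n1, n3, n5}
E[safe U AF safe]: least fixpoint, start Z0 = Sat(AF safe) = {n0, n1, n3, n5}, add states in Sat(safe) with some successor in Z. Already a fixed point.
Sat(E[safe U AF safe]) = {n0, n1, n3, n5}
n2 ∉ Sat(E[safe U AF safe]) = {n0, n1, n3, n5}, so the formula does not hold at n2.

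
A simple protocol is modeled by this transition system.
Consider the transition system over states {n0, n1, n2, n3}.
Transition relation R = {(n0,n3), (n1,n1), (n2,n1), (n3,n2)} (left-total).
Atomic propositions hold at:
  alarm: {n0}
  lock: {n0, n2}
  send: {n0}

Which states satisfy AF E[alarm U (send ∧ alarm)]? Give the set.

Sat(send ∧ alarm) = {n0}
E[alarm U (send ∧ alarm)]: least fixpoint, start Z0 = Sat((send ∧ alarm)) = {n0}, add states in Sat(alarm) with some successor in Z. Already a fixed point.
Sat(E[alarm U (send ∧ alarm)]) = {n0}
AF E[alarm U (send ∧ alarm)]: least fixpoint, start Z0 = {n0}, add states with every successor in Z. Already a fixed point.
Sat(AF E[alarm U (send ∧ alarm)]) = {n0}

{n0}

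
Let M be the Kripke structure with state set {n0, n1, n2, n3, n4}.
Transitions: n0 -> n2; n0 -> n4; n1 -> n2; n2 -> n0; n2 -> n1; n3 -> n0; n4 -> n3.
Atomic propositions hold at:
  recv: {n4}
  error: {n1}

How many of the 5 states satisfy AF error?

1

AF error: least fixpoint, start Z0 = {n1}, add states with every successor in Z. Already a fixed point.
Sat(AF error) = {n1}
|Sat(AF error)| = |{n1}| = 1.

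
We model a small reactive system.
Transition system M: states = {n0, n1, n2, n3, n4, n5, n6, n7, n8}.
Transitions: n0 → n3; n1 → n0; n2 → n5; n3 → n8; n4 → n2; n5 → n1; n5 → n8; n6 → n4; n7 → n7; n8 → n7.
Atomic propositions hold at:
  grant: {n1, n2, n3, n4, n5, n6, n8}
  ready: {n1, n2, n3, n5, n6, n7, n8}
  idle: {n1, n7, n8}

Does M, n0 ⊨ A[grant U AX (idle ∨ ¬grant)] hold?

Sat(¬grant) = {n0, n7}
Sat(idle ∨ ¬grant) = {n0, n1, n7, n8}
Sat(AX (idle ∨ ¬grant)) = {s : every successor in {n0, n1, n7, n8}} = {n1, n3, n5, n7, n8}
A[grant U AX (idle ∨ ¬grant)]: least fixpoint, start Z0 = Sat(AX (idle ∨ ¬grant)) = {n1, n3, n5, n7, n8}, add states in Sat(grant) with every successor in Z. Z1 = {n1, n2, n3, n5, n7, n8}; Z2 = {n1, n2, n3, n4, n5, n7, n8}; Z3 = {n1, n2, n3, n4, n5, n6, n7, n8}; fixed.
Sat(A[grant U AX (idle ∨ ¬grant)]) = {n1, n2, n3, n4, n5, n6, n7, n8}
n0 ∉ Sat(A[grant U AX (idle ∨ ¬grant)]) = {n1, n2, n3, n4, n5, n6, n7, n8}, so the formula does not hold at n0.

No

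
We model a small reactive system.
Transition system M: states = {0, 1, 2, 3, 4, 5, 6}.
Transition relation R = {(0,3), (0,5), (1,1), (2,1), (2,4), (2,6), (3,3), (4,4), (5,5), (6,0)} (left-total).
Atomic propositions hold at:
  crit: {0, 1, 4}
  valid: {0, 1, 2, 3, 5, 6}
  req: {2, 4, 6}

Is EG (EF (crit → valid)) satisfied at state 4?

Sat(crit → valid) = {0, 1, 2, 3, 5, 6}
EF (crit → valid): least fixpoint, start Z0 = {0, 1, 2, 3, 5, 6}, add states with some successor in Z. Already a fixed point.
Sat(EF (crit → valid)) = {0, 1, 2, 3, 5, 6}
EG (EF (crit → valid)): greatest fixpoint, start Z0 = {0, 1, 2, 3, 5, 6}, keep only states in Sat with some successor in Z. Already a fixed point.
Sat(EG (EF (crit → valid))) = {0, 1, 2, 3, 5, 6}
4 ∉ Sat(EG (EF (crit → valid))) = {0, 1, 2, 3, 5, 6}, so the formula does not hold at 4.

No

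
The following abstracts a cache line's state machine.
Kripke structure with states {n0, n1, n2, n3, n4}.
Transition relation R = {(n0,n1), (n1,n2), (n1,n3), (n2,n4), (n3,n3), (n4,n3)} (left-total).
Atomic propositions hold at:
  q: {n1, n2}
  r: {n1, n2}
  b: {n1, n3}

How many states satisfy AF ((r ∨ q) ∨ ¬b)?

Sat(r ∨ q) = {n1, n2}
Sat(¬b) = {n0, n2, n4}
Sat((r ∨ q) ∨ ¬b) = {n0, n1, n2, n4}
AF ((r ∨ q) ∨ ¬b): least fixpoint, start Z0 = {n0, n1, n2, n4}, add states with every successor in Z. Already a fixed point.
Sat(AF ((r ∨ q) ∨ ¬b)) = {n0, n1, n2, n4}
|Sat(AF ((r ∨ q) ∨ ¬b))| = |{n0, n1, n2, n4}| = 4.

4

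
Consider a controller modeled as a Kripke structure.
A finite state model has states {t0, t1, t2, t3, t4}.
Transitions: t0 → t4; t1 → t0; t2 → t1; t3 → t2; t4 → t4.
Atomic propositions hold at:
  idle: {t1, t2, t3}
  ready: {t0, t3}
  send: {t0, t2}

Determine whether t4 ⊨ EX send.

Sat(EX send) = {s : some successor in {t0, t2}} = {t1, t3}
t4 ∉ Sat(EX send) = {t1, t3}, so the formula does not hold at t4.

No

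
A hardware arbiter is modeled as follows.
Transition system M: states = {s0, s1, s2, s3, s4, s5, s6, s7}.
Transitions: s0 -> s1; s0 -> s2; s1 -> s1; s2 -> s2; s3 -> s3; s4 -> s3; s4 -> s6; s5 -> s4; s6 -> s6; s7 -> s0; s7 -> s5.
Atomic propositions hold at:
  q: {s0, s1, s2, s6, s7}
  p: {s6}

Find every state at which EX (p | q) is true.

{s0, s1, s2, s4, s6, s7}

Sat(p | q) = {s0, s1, s2, s6, s7}
Sat(EX (p | q)) = {s : some successor in {s0, s1, s2, s6, s7}} = {s0, s1, s2, s4, s6, s7}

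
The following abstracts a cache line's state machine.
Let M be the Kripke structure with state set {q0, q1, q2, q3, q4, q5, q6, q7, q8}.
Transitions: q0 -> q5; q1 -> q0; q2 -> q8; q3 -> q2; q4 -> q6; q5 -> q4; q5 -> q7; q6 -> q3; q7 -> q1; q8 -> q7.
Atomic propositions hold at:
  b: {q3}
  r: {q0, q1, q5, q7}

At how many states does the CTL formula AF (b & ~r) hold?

Sat(~r) = {q2, q3, q4, q6, q8}
Sat(b & ~r) = {q3}
AF (b & ~r): least fixpoint, start Z0 = {q3}, add states with every successor in Z. Z1 = {q3, q6}; Z2 = {q3, q4, q6}; fixed.
Sat(AF (b & ~r)) = {q3, q4, q6}
|Sat(AF (b & ~r))| = |{q3, q4, q6}| = 3.

3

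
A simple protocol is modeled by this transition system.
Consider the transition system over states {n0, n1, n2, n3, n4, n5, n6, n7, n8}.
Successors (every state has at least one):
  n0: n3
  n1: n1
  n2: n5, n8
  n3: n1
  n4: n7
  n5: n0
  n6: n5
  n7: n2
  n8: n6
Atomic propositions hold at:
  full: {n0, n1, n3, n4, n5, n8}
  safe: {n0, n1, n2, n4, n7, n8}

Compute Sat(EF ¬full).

{n2, n4, n6, n7, n8}

Sat(¬full) = {n2, n6, n7}
EF ¬full: least fixpoint, start Z0 = {n2, n6, n7}, add states with some successor in Z. Z1 = {n2, n4, n6, n7, n8}; fixed.
Sat(EF ¬full) = {n2, n4, n6, n7, n8}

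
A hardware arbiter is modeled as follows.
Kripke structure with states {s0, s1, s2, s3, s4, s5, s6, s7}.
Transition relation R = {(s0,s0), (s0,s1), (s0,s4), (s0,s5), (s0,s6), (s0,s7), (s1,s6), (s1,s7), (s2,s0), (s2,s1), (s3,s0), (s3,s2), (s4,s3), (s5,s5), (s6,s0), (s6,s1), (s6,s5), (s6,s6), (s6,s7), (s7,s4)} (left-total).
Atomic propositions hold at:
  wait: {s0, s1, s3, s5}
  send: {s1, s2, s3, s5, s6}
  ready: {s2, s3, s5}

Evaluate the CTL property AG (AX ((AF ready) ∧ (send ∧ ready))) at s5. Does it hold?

Yes

AF ready: least fixpoint, start Z0 = {s2, s3, s5}, add states with every successor in Z. Z1 = {s2, s3, s4, s5}; Z2 = {s2, s3, s4, s5, s7}; fixed.
Sat(AF ready) = {s2, s3, s4, s5, s7}
Sat(send ∧ ready) = {s2, s3, s5}
Sat((AF ready) ∧ (send ∧ ready)) = {s2, s3, s5}
Sat(AX ((AF ready) ∧ (send ∧ ready))) = {s : every successor in {s2, s3, s5}} = {s4, s5}
AG (AX ((AF ready) ∧ (send ∧ ready))): greatest fixpoint, start Z0 = {s4, s5}, keep only states in Sat with every successor in Z. Z1 = {s5}; fixed.
Sat(AG (AX ((AF ready) ∧ (send ∧ ready)))) = {s5}
s5 ∈ Sat(AG (AX ((AF ready) ∧ (send ∧ ready)))) = {s5}, so the formula holds at s5.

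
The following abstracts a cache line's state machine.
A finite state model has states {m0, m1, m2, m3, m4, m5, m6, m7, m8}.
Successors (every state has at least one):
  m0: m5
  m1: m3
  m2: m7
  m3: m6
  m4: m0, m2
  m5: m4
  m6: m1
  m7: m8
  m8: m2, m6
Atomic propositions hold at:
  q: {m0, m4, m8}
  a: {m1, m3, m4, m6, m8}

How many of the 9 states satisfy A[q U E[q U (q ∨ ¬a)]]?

Sat(¬a) = {m0, m2, m5, m7}
Sat(q ∨ ¬a) = {m0, m2, m4, m5, m7, m8}
E[q U (q ∨ ¬a)]: least fixpoint, start Z0 = Sat((q ∨ ¬a)) = {m0, m2, m4, m5, m7, m8}, add states in Sat(q) with some successor in Z. Already a fixed point.
Sat(E[q U (q ∨ ¬a)]) = {m0, m2, m4, m5, m7, m8}
A[q U E[q U (q ∨ ¬a)]]: least fixpoint, start Z0 = Sat(E[q U (q ∨ ¬a)]) = {m0, m2, m4, m5, m7, m8}, add states in Sat(q) with every successor in Z. Already a fixed point.
Sat(A[q U E[q U (q ∨ ¬a)]]) = {m0, m2, m4, m5, m7, m8}
|Sat(A[q U E[q U (q ∨ ¬a)]])| = |{m0, m2, m4, m5, m7, m8}| = 6.

6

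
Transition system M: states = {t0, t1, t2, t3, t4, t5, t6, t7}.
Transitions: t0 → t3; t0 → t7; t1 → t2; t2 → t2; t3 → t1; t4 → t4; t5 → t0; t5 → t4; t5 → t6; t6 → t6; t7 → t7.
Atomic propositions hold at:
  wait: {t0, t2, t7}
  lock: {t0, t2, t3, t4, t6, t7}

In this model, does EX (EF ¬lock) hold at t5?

Yes

Sat(¬lock) = {t1, t5}
EF ¬lock: least fixpoint, start Z0 = {t1, t5}, add states with some successor in Z. Z1 = {t1, t3, t5}; Z2 = {t0, t1, t3, t5}; fixed.
Sat(EF ¬lock) = {t0, t1, t3, t5}
Sat(EX (EF ¬lock)) = {s : some successor in {t0, t1, t3, t5}} = {t0, t3, t5}
t5 ∈ Sat(EX (EF ¬lock)) = {t0, t3, t5}, so the formula holds at t5.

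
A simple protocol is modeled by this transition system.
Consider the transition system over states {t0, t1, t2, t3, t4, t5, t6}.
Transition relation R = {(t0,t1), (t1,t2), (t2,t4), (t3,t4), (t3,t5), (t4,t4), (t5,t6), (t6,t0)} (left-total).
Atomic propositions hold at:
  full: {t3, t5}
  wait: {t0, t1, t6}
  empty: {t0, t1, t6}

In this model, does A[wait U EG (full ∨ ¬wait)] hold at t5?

No

Sat(¬wait) = {t2, t3, t4, t5}
Sat(full ∨ ¬wait) = {t2, t3, t4, t5}
EG (full ∨ ¬wait): greatest fixpoint, start Z0 = {t2, t3, t4, t5}, keep only states in Sat with some successor in Z. Z1 = {t2, t3, t4}; fixed.
Sat(EG (full ∨ ¬wait)) = {t2, t3, t4}
A[wait U EG (full ∨ ¬wait)]: least fixpoint, start Z0 = Sat(EG (full ∨ ¬wait)) = {t2, t3, t4}, add states in Sat(wait) with every successor in Z. Z1 = {t1, t2, t3, t4}; Z2 = {t0, t1, t2, t3, t4}; Z3 = {t0, t1, t2, t3, t4, t6}; fixed.
Sat(A[wait U EG (full ∨ ¬wait)]) = {t0, t1, t2, t3, t4, t6}
t5 ∉ Sat(A[wait U EG (full ∨ ¬wait)]) = {t0, t1, t2, t3, t4, t6}, so the formula does not hold at t5.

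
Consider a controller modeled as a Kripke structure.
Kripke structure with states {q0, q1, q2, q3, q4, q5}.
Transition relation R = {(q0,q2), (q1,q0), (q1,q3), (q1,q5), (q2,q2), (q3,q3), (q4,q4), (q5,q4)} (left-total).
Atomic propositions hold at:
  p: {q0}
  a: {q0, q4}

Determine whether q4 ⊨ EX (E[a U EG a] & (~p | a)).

EG a: greatest fixpoint, start Z0 = {q0, q4}, keep only states in Sat with some successor in Z. Z1 = {q4}; fixed.
Sat(EG a) = {q4}
E[a U EG a]: least fixpoint, start Z0 = Sat(EG a) = {q4}, add states in Sat(a) with some successor in Z. Already a fixed point.
Sat(E[a U EG a]) = {q4}
Sat(~p) = {q1, q2, q3, q4, q5}
Sat(~p | a) = {q0, q1, q2, q3, q4, q5}
Sat(E[a U EG a] & (~p | a)) = {q4}
Sat(EX (E[a U EG a] & (~p | a))) = {s : some successor in {q4}} = {q4, q5}
q4 ∈ Sat(EX (E[a U EG a] & (~p | a))) = {q4, q5}, so the formula holds at q4.

Yes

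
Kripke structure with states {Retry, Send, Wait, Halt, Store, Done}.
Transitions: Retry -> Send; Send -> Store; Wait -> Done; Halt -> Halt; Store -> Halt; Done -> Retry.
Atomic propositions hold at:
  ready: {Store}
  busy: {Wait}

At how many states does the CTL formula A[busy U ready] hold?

A[busy U ready]: least fixpoint, start Z0 = Sat(ready) = {Store}, add states in Sat(busy) with every successor in Z. Already a fixed point.
Sat(A[busy U ready]) = {Store}
|Sat(A[busy U ready])| = |{Store}| = 1.

1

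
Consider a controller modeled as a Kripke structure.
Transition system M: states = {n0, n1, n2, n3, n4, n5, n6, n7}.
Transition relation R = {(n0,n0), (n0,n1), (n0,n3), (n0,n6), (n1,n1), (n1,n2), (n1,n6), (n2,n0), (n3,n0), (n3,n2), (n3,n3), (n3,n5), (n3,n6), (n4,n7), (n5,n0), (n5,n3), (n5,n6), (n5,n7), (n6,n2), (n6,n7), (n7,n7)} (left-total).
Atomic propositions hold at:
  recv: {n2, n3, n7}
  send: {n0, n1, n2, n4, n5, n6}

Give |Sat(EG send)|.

EG send: greatest fixpoint, start Z0 = {n0, n1, n2, n4, n5, n6}, keep only states in Sat with some successor in Z. Z1 = {n0, n1, n2, n5, n6}; fixed.
Sat(EG send) = {n0, n1, n2, n5, n6}
|Sat(EG send)| = |{n0, n1, n2, n5, n6}| = 5.

5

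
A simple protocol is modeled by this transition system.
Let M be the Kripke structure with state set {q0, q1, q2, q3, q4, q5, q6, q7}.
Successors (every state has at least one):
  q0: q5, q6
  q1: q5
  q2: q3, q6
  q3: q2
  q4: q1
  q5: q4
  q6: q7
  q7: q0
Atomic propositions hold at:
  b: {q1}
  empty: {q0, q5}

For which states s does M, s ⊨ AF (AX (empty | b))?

Sat(empty | b) = {q0, q1, q5}
Sat(AX (empty | b)) = {s : every successor in {q0, q1, q5}} = {q1, q4, q7}
AF (AX (empty | b)): least fixpoint, start Z0 = {q1, q4, q7}, add states with every successor in Z. Z1 = {q1, q4, q5, q6, q7}; Z2 = {q0, q1, q4, q5, q6, q7}; fixed.
Sat(AF (AX (empty | b))) = {q0, q1, q4, q5, q6, q7}

{q0, q1, q4, q5, q6, q7}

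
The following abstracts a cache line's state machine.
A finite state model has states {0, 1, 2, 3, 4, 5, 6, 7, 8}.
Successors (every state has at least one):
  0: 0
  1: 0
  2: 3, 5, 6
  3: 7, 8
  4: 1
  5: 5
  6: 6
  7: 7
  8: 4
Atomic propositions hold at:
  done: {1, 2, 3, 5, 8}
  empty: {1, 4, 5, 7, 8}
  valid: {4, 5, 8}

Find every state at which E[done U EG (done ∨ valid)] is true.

{2, 5}

Sat(done ∨ valid) = {1, 2, 3, 4, 5, 8}
EG (done ∨ valid): greatest fixpoint, start Z0 = {1, 2, 3, 4, 5, 8}, keep only states in Sat with some successor in Z. Z1 = {2, 3, 4, 5, 8}; Z2 = {2, 3, 5, 8}; Z3 = {2, 3, 5}; Z4 = {2, 5}; fixed.
Sat(EG (done ∨ valid)) = {2, 5}
E[done U EG (done ∨ valid)]: least fixpoint, start Z0 = Sat(EG (done ∨ valid)) = {2, 5}, add states in Sat(done) with some successor in Z. Already a fixed point.
Sat(E[done U EG (done ∨ valid)]) = {2, 5}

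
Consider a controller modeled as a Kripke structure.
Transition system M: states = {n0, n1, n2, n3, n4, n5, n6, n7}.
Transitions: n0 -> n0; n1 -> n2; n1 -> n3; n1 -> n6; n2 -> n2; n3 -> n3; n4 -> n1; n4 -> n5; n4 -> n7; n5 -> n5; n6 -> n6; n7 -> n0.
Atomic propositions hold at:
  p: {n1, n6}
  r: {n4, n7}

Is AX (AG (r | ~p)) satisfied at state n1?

Sat(~p) = {n0, n2, n3, n4, n5, n7}
Sat(r | ~p) = {n0, n2, n3, n4, n5, n7}
AG (r | ~p): greatest fixpoint, start Z0 = {n0, n2, n3, n4, n5, n7}, keep only states in Sat with every successor in Z. Z1 = {n0, n2, n3, n5, n7}; fixed.
Sat(AG (r | ~p)) = {n0, n2, n3, n5, n7}
Sat(AX (AG (r | ~p))) = {s : every successor in {n0, n2, n3, n5, n7}} = {n0, n2, n3, n5, n7}
n1 ∉ Sat(AX (AG (r | ~p))) = {n0, n2, n3, n5, n7}, so the formula does not hold at n1.

No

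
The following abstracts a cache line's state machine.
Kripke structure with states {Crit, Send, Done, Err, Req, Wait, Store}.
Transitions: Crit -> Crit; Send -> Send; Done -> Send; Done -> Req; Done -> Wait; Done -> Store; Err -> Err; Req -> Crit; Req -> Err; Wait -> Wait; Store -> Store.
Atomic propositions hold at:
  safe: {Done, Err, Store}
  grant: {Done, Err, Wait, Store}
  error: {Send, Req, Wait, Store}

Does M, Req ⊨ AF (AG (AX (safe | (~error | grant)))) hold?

Yes

Sat(~error) = {Crit, Done, Err}
Sat(~error | grant) = {Crit, Done, Err, Wait, Store}
Sat(safe | (~error | grant)) = {Crit, Done, Err, Wait, Store}
Sat(AX (safe | (~error | grant))) = {s : every successor in {Crit, Done, Err, Wait, Store}} = {Crit, Err, Req, Wait, Store}
AG (AX (safe | (~error | grant))): greatest fixpoint, start Z0 = {Crit, Err, Req, Wait, Store}, keep only states in Sat with every successor in Z. Already a fixed point.
Sat(AG (AX (safe | (~error | grant)))) = {Crit, Err, Req, Wait, Store}
AF (AG (AX (safe | (~error | grant)))): least fixpoint, start Z0 = {Crit, Err, Req, Wait, Store}, add states with every successor in Z. Already a fixed point.
Sat(AF (AG (AX (safe | (~error | grant))))) = {Crit, Err, Req, Wait, Store}
Req ∈ Sat(AF (AG (AX (safe | (~error | grant))))) = {Crit, Err, Req, Wait, Store}, so the formula holds at Req.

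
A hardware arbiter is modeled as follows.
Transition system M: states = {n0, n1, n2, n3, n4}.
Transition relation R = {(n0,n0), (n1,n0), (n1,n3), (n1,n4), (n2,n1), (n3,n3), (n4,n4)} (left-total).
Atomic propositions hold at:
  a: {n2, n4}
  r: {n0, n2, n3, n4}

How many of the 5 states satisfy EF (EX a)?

Sat(EX a) = {s : some successor in {n2, n4}} = {n1, n4}
EF (EX a): least fixpoint, start Z0 = {n1, n4}, add states with some successor in Z. Z1 = {n1, n2, n4}; fixed.
Sat(EF (EX a)) = {n1, n2, n4}
|Sat(EF (EX a))| = |{n1, n2, n4}| = 3.

3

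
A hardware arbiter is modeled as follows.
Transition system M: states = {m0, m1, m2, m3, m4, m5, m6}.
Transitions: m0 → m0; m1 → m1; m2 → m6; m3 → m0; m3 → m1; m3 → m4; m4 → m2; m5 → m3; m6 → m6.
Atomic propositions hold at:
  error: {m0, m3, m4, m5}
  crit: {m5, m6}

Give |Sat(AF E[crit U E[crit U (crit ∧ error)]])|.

Sat(crit ∧ error) = {m5}
E[crit U (crit ∧ error)]: least fixpoint, start Z0 = Sat((crit ∧ error)) = {m5}, add states in Sat(crit) with some successor in Z. Already a fixed point.
Sat(E[crit U (crit ∧ error)]) = {m5}
E[crit U E[crit U (crit ∧ error)]]: least fixpoint, start Z0 = Sat(E[crit U (crit ∧ error)]) = {m5}, add states in Sat(crit) with some successor in Z. Already a fixed point.
Sat(E[crit U E[crit U (crit ∧ error)]]) = {m5}
AF E[crit U E[crit U (crit ∧ error)]]: least fixpoint, start Z0 = {m5}, add states with every successor in Z. Already a fixed point.
Sat(AF E[crit U E[crit U (crit ∧ error)]]) = {m5}
|Sat(AF E[crit U E[crit U (crit ∧ error)]])| = |{m5}| = 1.

1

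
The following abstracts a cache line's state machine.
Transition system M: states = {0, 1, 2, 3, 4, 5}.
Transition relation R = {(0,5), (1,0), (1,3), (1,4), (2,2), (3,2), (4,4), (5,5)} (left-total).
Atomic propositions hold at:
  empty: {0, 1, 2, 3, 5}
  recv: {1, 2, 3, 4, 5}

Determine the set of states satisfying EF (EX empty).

{0, 1, 2, 3, 5}

Sat(EX empty) = {s : some successor in {0, 1, 2, 3, 5}} = {0, 1, 2, 3, 5}
EF (EX empty): least fixpoint, start Z0 = {0, 1, 2, 3, 5}, add states with some successor in Z. Already a fixed point.
Sat(EF (EX empty)) = {0, 1, 2, 3, 5}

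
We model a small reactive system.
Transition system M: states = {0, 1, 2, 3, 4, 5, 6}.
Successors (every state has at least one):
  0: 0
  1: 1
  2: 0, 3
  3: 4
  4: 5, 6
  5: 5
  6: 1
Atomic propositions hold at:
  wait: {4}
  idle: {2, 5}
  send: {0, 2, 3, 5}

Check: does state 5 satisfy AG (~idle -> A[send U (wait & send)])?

Yes

Sat(~idle) = {0, 1, 3, 4, 6}
Sat(wait & send) = ∅
A[send U (wait & send)]: least fixpoint, start Z0 = Sat((wait & send)) = ∅, add states in Sat(send) with every successor in Z. Already a fixed point.
Sat(A[send U (wait & send)]) = ∅
Sat(~idle -> A[send U (wait & send)]) = {2, 5}
AG (~idle -> A[send U (wait & send)]): greatest fixpoint, start Z0 = {2, 5}, keep only states in Sat with every successor in Z. Z1 = {5}; fixed.
Sat(AG (~idle -> A[send U (wait & send)])) = {5}
5 ∈ Sat(AG (~idle -> A[send U (wait & send)])) = {5}, so the formula holds at 5.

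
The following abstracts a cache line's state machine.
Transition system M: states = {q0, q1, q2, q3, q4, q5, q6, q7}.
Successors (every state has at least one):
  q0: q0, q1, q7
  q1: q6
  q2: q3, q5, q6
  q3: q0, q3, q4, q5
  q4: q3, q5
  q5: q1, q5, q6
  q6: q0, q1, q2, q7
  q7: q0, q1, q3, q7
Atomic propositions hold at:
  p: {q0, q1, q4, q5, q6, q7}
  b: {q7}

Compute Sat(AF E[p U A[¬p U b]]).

Sat(¬p) = {q2, q3}
A[¬p U b]: least fixpoint, start Z0 = Sat(b) = {q7}, add states in Sat(¬p) with every successor in Z. Already a fixed point.
Sat(A[¬p U b]) = {q7}
E[p U A[¬p U b]]: least fixpoint, start Z0 = Sat(A[¬p U b]) = {q7}, add states in Sat(p) with some successor in Z. Z1 = {q0, q6, q7}; Z2 = {q0, q1, q5, q6, q7}; Z3 = {q0, q1, q4, q5, q6, q7}; fixed.
Sat(E[p U A[¬p U b]]) = {q0, q1, q4, q5, q6, q7}
AF E[p U A[¬p U b]]: least fixpoint, start Z0 = {q0, q1, q4, q5, q6, q7}, add states with every successor in Z. Already a fixed point.
Sat(AF E[p U A[¬p U b]]) = {q0, q1, q4, q5, q6, q7}

{q0, q1, q4, q5, q6, q7}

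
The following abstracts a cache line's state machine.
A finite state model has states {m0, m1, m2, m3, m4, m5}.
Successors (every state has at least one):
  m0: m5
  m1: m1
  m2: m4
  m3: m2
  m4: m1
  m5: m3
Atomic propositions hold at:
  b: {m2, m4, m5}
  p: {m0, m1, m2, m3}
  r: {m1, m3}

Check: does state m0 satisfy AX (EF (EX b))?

Sat(EX b) = {s : some successor in {m2, m4, m5}} = {m0, m2, m3}
EF (EX b): least fixpoint, start Z0 = {m0, m2, m3}, add states with some successor in Z. Z1 = {m0, m2, m3, m5}; fixed.
Sat(EF (EX b)) = {m0, m2, m3, m5}
Sat(AX (EF (EX b))) = {s : every successor in {m0, m2, m3, m5}} = {m0, m3, m5}
m0 ∈ Sat(AX (EF (EX b))) = {m0, m3, m5}, so the formula holds at m0.

Yes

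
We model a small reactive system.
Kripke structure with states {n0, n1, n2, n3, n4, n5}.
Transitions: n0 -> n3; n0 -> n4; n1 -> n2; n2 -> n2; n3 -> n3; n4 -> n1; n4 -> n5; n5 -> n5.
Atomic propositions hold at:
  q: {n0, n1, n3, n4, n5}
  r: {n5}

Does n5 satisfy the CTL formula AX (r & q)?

Sat(r & q) = {n5}
Sat(AX (r & q)) = {s : every successor in {n5}} = {n5}
n5 ∈ Sat(AX (r & q)) = {n5}, so the formula holds at n5.

Yes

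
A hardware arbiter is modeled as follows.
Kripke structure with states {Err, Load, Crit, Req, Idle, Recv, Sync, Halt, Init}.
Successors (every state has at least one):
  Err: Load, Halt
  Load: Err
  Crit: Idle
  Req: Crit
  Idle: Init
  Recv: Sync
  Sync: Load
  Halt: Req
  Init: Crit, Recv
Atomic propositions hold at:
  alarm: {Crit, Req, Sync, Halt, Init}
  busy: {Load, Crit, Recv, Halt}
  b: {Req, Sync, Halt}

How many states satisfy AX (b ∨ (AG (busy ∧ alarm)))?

Sat(busy ∧ alarm) = {Crit, Halt}
AG (busy ∧ alarm): greatest fixpoint, start Z0 = {Crit, Halt}, keep only states in Sat with every successor in Z. Z1 = ∅; fixed.
Sat(AG (busy ∧ alarm)) = ∅
Sat(b ∨ (AG (busy ∧ alarm))) = {Req, Sync, Halt}
Sat(AX (b ∨ (AG (busy ∧ alarm)))) = {s : every successor in {Req, Sync, Halt}} = {Recv, Halt}
|Sat(AX (b ∨ (AG (busy ∧ alarm))))| = |{Recv, Halt}| = 2.

2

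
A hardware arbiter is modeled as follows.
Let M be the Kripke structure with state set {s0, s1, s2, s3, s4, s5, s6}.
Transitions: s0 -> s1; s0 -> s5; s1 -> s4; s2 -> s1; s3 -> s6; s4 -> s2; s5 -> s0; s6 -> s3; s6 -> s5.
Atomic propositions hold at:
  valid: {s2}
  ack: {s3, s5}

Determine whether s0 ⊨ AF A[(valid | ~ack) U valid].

No

Sat(~ack) = {s0, s1, s2, s4, s6}
Sat(valid | ~ack) = {s0, s1, s2, s4, s6}
A[(valid | ~ack) U valid]: least fixpoint, start Z0 = Sat(valid) = {s2}, add states in Sat(valid | ~ack) with every successor in Z. Z1 = {s2, s4}; Z2 = {s1, s2, s4}; fixed.
Sat(A[(valid | ~ack) U valid]) = {s1, s2, s4}
AF A[(valid | ~ack) U valid]: least fixpoint, start Z0 = {s1, s2, s4}, add states with every successor in Z. Already a fixed point.
Sat(AF A[(valid | ~ack) U valid]) = {s1, s2, s4}
s0 ∉ Sat(AF A[(valid | ~ack) U valid]) = {s1, s2, s4}, so the formula does not hold at s0.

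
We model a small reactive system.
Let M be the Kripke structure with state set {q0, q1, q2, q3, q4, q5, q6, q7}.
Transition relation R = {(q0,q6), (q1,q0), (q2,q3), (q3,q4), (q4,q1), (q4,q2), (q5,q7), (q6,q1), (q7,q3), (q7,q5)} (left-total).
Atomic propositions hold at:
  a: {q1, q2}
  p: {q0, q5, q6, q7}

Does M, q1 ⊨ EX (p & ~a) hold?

Yes

Sat(~a) = {q0, q3, q4, q5, q6, q7}
Sat(p & ~a) = {q0, q5, q6, q7}
Sat(EX (p & ~a)) = {s : some successor in {q0, q5, q6, q7}} = {q0, q1, q5, q7}
q1 ∈ Sat(EX (p & ~a)) = {q0, q1, q5, q7}, so the formula holds at q1.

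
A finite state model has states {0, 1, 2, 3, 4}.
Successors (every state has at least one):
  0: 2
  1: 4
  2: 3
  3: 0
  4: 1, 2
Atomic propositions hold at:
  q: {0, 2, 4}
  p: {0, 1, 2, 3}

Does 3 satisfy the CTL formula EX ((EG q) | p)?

EG q: greatest fixpoint, start Z0 = {0, 2, 4}, keep only states in Sat with some successor in Z. Z1 = {0, 4}; Z2 = ∅; fixed.
Sat(EG q) = ∅
Sat((EG q) | p) = {0, 1, 2, 3}
Sat(EX ((EG q) | p)) = {s : some successor in {0, 1, 2, 3}} = {0, 2, 3, 4}
3 ∈ Sat(EX ((EG q) | p)) = {0, 2, 3, 4}, so the formula holds at 3.

Yes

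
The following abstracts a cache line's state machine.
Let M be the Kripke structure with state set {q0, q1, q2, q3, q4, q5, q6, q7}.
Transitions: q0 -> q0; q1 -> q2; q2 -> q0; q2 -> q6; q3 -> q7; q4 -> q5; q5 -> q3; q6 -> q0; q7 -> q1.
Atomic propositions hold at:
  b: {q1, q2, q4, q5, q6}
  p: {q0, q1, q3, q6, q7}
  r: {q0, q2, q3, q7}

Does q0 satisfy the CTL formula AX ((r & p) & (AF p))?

Yes

Sat(r & p) = {q0, q3, q7}
AF p: least fixpoint, start Z0 = {q0, q1, q3, q6, q7}, add states with every successor in Z. Z1 = {q0, q1, q2, q3, q5, q6, q7}; Z2 = {q0, q1, q2, q3, q4, q5, q6, q7}; fixed.
Sat(AF p) = {q0, q1, q2, q3, q4, q5, q6, q7}
Sat((r & p) & (AF p)) = {q0, q3, q7}
Sat(AX ((r & p) & (AF p))) = {s : every successor in {q0, q3, q7}} = {q0, q3, q5, q6}
q0 ∈ Sat(AX ((r & p) & (AF p))) = {q0, q3, q5, q6}, so the formula holds at q0.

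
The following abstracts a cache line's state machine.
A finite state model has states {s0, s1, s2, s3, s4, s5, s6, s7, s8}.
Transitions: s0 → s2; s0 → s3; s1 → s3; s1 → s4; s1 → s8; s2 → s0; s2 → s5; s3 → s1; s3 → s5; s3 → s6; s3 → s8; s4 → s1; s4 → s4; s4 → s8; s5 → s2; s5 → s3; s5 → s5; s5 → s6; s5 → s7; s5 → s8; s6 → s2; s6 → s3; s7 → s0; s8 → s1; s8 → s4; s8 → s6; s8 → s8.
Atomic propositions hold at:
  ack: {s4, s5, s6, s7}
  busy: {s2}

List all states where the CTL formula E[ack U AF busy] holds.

{s2, s5, s6}

AF busy: least fixpoint, start Z0 = {s2}, add states with every successor in Z. Already a fixed point.
Sat(AF busy) = {s2}
E[ack U AF busy]: least fixpoint, start Z0 = Sat(AF busy) = {s2}, add states in Sat(ack) with some successor in Z. Z1 = {s2, s5, s6}; fixed.
Sat(E[ack U AF busy]) = {s2, s5, s6}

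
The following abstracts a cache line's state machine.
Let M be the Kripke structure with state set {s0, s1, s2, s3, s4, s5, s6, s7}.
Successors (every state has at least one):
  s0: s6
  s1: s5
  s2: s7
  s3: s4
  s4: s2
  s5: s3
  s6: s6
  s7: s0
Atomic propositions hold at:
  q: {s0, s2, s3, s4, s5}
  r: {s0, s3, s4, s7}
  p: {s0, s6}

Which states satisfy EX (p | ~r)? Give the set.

{s0, s1, s4, s6, s7}

Sat(~r) = {s1, s2, s5, s6}
Sat(p | ~r) = {s0, s1, s2, s5, s6}
Sat(EX (p | ~r)) = {s : some successor in {s0, s1, s2, s5, s6}} = {s0, s1, s4, s6, s7}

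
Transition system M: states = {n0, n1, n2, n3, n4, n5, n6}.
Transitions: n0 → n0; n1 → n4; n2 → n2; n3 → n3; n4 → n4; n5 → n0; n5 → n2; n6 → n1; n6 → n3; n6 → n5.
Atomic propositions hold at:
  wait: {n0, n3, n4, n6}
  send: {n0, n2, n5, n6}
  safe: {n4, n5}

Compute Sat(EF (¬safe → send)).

{n0, n1, n2, n4, n5, n6}

Sat(¬safe) = {n0, n1, n2, n3, n6}
Sat(¬safe → send) = {n0, n2, n4, n5, n6}
EF (¬safe → send): least fixpoint, start Z0 = {n0, n2, n4, n5, n6}, add states with some successor in Z. Z1 = {n0, n1, n2, n4, n5, n6}; fixed.
Sat(EF (¬safe → send)) = {n0, n1, n2, n4, n5, n6}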